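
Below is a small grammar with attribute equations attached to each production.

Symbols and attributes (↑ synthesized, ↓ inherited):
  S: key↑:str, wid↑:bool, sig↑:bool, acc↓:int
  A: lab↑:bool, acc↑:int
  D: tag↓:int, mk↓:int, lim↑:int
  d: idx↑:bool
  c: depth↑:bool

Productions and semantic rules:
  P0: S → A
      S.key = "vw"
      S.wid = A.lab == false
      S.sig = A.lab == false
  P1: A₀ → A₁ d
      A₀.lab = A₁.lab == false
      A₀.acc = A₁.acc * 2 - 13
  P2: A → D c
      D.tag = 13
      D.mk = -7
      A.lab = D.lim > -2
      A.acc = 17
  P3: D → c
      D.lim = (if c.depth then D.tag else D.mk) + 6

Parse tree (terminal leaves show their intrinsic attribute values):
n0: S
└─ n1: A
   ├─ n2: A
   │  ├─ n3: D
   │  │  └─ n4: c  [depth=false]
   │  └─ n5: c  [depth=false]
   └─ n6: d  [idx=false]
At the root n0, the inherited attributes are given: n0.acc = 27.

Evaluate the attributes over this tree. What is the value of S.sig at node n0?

1. n0.acc = 27  [given at root]
2. n3.tag = 13  [13]
3. n3.mk = -7  [-7]
4. n4.depth = false  [terminal]
5. n3.lim = -1  [(if c.depth then D.tag else D.mk) + 6]
6. n5.depth = false  [terminal]
7. n2.lab = true  [D.lim > -2]
8. n2.acc = 17  [17]
9. n6.idx = false  [terminal]
10. n1.lab = false  [A₁.lab == false]
11. n1.acc = 21  [A₁.acc * 2 - 13]
12. n0.key = "vw"  ["vw"]
13. n0.wid = true  [A.lab == false]
14. n0.sig = true  [A.lab == false]

true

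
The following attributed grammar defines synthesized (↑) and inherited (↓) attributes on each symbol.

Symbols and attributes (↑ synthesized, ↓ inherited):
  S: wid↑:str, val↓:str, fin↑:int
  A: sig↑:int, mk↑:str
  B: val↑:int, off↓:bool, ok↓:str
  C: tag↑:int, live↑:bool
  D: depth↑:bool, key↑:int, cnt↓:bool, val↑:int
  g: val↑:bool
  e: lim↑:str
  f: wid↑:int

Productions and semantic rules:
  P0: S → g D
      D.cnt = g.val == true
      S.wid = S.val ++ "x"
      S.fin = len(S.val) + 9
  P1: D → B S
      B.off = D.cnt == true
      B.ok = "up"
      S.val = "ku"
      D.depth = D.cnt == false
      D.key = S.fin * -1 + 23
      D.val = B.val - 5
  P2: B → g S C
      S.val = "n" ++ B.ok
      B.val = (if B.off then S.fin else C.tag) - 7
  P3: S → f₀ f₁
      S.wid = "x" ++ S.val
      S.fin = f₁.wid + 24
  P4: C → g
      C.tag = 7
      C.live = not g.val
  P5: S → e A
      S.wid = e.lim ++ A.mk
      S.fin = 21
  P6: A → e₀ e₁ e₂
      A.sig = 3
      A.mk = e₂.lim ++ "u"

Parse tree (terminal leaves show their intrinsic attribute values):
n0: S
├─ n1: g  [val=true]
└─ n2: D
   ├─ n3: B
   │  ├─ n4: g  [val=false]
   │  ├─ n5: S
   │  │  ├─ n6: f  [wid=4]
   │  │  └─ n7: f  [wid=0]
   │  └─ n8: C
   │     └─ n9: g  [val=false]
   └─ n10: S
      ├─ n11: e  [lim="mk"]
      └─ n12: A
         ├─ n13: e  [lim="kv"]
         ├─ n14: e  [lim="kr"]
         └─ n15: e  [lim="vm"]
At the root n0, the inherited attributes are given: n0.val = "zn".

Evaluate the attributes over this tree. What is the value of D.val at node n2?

12

1. n0.val = "zn"  [given at root]
2. n1.val = true  [terminal]
3. n2.cnt = true  [g.val == true]
4. n3.off = true  [D.cnt == true]
5. n3.ok = "up"  ["up"]
6. n4.val = false  [terminal]
7. n5.val = "nup"  ["n" ++ B.ok]
8. n6.wid = 4  [terminal]
9. n7.wid = 0  [terminal]
10. n5.wid = "xnup"  ["x" ++ S.val]
11. n5.fin = 24  [f₁.wid + 24]
12. n9.val = false  [terminal]
13. n8.tag = 7  [7]
14. n8.live = true  [not g.val]
15. n3.val = 17  [(if B.off then S.fin else C.tag) - 7]
16. n10.val = "ku"  ["ku"]
17. n11.lim = "mk"  [terminal]
18. n13.lim = "kv"  [terminal]
19. n14.lim = "kr"  [terminal]
20. n15.lim = "vm"  [terminal]
21. n12.sig = 3  [3]
22. n12.mk = "vmu"  [e₂.lim ++ "u"]
23. n10.wid = "mkvmu"  [e.lim ++ A.mk]
24. n10.fin = 21  [21]
25. n2.depth = false  [D.cnt == false]
26. n2.key = 2  [S.fin * -1 + 23]
27. n2.val = 12  [B.val - 5]
28. n0.wid = "znx"  [S.val ++ "x"]
29. n0.fin = 11  [len(S.val) + 9]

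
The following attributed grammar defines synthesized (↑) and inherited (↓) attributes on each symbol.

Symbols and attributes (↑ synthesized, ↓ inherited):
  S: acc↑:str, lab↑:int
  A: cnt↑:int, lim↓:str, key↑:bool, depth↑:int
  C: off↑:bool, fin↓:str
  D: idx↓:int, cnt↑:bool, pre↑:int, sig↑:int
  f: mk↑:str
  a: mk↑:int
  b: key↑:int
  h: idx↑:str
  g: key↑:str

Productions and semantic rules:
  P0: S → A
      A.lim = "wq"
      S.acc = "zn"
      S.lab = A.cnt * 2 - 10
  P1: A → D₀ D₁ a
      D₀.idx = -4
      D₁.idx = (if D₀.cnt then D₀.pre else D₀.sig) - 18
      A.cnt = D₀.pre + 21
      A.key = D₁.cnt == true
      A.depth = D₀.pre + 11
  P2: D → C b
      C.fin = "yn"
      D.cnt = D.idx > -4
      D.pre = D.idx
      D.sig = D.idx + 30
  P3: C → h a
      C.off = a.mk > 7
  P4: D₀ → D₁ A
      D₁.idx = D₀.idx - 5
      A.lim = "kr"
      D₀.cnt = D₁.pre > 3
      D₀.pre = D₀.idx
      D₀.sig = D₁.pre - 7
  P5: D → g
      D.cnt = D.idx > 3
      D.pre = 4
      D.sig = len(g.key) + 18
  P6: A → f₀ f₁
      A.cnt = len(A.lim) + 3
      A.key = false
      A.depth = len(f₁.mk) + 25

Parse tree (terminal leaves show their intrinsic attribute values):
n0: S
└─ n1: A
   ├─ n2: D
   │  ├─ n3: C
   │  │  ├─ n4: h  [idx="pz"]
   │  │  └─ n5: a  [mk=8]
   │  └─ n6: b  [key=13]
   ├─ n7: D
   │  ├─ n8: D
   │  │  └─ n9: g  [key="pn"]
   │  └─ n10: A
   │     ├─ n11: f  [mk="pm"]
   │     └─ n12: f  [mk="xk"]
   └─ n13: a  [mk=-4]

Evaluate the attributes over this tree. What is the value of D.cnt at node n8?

1. n1.lim = "wq"  ["wq"]
2. n2.idx = -4  [-4]
3. n3.fin = "yn"  ["yn"]
4. n4.idx = "pz"  [terminal]
5. n5.mk = 8  [terminal]
6. n3.off = true  [a.mk > 7]
7. n6.key = 13  [terminal]
8. n2.cnt = false  [D.idx > -4]
9. n2.pre = -4  [D.idx]
10. n2.sig = 26  [D.idx + 30]
11. n7.idx = 8  [(if D₀.cnt then D₀.pre else D₀.sig) - 18]
12. n8.idx = 3  [D₀.idx - 5]
13. n9.key = "pn"  [terminal]
14. n8.cnt = false  [D.idx > 3]
15. n8.pre = 4  [4]
16. n8.sig = 20  [len(g.key) + 18]
17. n10.lim = "kr"  ["kr"]
18. n11.mk = "pm"  [terminal]
19. n12.mk = "xk"  [terminal]
20. n10.cnt = 5  [len(A.lim) + 3]
21. n10.key = false  [false]
22. n10.depth = 27  [len(f₁.mk) + 25]
23. n7.cnt = true  [D₁.pre > 3]
24. n7.pre = 8  [D₀.idx]
25. n7.sig = -3  [D₁.pre - 7]
26. n13.mk = -4  [terminal]
27. n1.cnt = 17  [D₀.pre + 21]
28. n1.key = true  [D₁.cnt == true]
29. n1.depth = 7  [D₀.pre + 11]
30. n0.acc = "zn"  ["zn"]
31. n0.lab = 24  [A.cnt * 2 - 10]

false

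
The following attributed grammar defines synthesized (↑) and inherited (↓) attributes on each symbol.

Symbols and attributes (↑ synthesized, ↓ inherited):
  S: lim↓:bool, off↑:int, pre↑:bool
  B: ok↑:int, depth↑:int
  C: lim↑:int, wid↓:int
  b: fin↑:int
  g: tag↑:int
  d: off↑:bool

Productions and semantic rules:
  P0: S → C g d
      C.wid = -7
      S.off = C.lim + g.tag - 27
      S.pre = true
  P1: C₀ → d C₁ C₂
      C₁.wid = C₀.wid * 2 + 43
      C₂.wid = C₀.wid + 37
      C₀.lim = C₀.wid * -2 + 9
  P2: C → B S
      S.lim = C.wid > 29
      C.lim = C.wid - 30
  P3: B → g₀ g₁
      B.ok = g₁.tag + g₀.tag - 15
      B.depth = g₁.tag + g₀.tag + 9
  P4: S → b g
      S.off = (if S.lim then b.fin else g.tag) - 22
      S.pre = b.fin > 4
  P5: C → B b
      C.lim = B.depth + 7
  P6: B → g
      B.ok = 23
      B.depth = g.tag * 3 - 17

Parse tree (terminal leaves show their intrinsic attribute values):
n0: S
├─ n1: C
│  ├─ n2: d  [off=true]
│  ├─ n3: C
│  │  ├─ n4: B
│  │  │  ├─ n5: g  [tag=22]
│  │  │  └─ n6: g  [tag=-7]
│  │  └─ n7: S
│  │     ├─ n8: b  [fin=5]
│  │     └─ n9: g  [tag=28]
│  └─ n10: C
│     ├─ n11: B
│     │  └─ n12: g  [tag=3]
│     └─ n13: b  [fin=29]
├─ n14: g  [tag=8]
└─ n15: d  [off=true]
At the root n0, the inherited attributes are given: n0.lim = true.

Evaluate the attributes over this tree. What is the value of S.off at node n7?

6

1. n0.lim = true  [given at root]
2. n1.wid = -7  [-7]
3. n2.off = true  [terminal]
4. n3.wid = 29  [C₀.wid * 2 + 43]
5. n5.tag = 22  [terminal]
6. n6.tag = -7  [terminal]
7. n4.ok = 0  [g₁.tag + g₀.tag - 15]
8. n4.depth = 24  [g₁.tag + g₀.tag + 9]
9. n7.lim = false  [C.wid > 29]
10. n8.fin = 5  [terminal]
11. n9.tag = 28  [terminal]
12. n7.off = 6  [(if S.lim then b.fin else g.tag) - 22]
13. n7.pre = true  [b.fin > 4]
14. n3.lim = -1  [C.wid - 30]
15. n10.wid = 30  [C₀.wid + 37]
16. n12.tag = 3  [terminal]
17. n11.ok = 23  [23]
18. n11.depth = -8  [g.tag * 3 - 17]
19. n13.fin = 29  [terminal]
20. n10.lim = -1  [B.depth + 7]
21. n1.lim = 23  [C₀.wid * -2 + 9]
22. n14.tag = 8  [terminal]
23. n15.off = true  [terminal]
24. n0.off = 4  [C.lim + g.tag - 27]
25. n0.pre = true  [true]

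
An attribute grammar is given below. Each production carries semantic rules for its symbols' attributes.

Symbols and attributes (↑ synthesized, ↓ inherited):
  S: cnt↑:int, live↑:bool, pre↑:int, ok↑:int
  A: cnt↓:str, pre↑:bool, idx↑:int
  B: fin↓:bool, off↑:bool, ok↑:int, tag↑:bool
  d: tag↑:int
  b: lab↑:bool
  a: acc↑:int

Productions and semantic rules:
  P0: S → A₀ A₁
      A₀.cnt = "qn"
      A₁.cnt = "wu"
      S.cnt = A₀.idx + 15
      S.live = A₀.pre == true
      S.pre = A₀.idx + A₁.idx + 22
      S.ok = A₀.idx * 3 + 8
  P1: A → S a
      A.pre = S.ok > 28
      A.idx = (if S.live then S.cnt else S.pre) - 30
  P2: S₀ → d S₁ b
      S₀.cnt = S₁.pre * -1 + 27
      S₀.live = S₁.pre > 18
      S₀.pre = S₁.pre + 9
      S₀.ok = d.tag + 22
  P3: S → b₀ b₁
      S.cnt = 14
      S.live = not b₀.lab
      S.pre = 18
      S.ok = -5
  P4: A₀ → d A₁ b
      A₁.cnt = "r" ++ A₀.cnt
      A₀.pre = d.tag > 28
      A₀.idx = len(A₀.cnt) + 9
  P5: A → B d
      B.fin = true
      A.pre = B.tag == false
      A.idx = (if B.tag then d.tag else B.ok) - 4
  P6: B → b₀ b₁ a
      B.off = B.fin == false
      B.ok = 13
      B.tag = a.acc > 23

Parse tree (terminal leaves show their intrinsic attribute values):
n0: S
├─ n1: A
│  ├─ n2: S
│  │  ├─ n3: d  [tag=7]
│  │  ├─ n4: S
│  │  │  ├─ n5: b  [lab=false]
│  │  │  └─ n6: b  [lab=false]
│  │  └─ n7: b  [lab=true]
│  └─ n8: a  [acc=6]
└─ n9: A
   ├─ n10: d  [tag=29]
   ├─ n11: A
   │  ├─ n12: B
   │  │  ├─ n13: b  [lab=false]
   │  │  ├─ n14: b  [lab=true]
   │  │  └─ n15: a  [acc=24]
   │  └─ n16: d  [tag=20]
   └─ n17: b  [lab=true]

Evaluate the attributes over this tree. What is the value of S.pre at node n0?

1. n1.cnt = "qn"  ["qn"]
2. n3.tag = 7  [terminal]
3. n5.lab = false  [terminal]
4. n6.lab = false  [terminal]
5. n4.cnt = 14  [14]
6. n4.live = true  [not b₀.lab]
7. n4.pre = 18  [18]
8. n4.ok = -5  [-5]
9. n7.lab = true  [terminal]
10. n2.cnt = 9  [S₁.pre * -1 + 27]
11. n2.live = false  [S₁.pre > 18]
12. n2.pre = 27  [S₁.pre + 9]
13. n2.ok = 29  [d.tag + 22]
14. n8.acc = 6  [terminal]
15. n1.pre = true  [S.ok > 28]
16. n1.idx = -3  [(if S.live then S.cnt else S.pre) - 30]
17. n9.cnt = "wu"  ["wu"]
18. n10.tag = 29  [terminal]
19. n11.cnt = "rwu"  ["r" ++ A₀.cnt]
20. n12.fin = true  [true]
21. n13.lab = false  [terminal]
22. n14.lab = true  [terminal]
23. n15.acc = 24  [terminal]
24. n12.off = false  [B.fin == false]
25. n12.ok = 13  [13]
26. n12.tag = true  [a.acc > 23]
27. n16.tag = 20  [terminal]
28. n11.pre = false  [B.tag == false]
29. n11.idx = 16  [(if B.tag then d.tag else B.ok) - 4]
30. n17.lab = true  [terminal]
31. n9.pre = true  [d.tag > 28]
32. n9.idx = 11  [len(A₀.cnt) + 9]
33. n0.cnt = 12  [A₀.idx + 15]
34. n0.live = true  [A₀.pre == true]
35. n0.pre = 30  [A₀.idx + A₁.idx + 22]
36. n0.ok = -1  [A₀.idx * 3 + 8]

30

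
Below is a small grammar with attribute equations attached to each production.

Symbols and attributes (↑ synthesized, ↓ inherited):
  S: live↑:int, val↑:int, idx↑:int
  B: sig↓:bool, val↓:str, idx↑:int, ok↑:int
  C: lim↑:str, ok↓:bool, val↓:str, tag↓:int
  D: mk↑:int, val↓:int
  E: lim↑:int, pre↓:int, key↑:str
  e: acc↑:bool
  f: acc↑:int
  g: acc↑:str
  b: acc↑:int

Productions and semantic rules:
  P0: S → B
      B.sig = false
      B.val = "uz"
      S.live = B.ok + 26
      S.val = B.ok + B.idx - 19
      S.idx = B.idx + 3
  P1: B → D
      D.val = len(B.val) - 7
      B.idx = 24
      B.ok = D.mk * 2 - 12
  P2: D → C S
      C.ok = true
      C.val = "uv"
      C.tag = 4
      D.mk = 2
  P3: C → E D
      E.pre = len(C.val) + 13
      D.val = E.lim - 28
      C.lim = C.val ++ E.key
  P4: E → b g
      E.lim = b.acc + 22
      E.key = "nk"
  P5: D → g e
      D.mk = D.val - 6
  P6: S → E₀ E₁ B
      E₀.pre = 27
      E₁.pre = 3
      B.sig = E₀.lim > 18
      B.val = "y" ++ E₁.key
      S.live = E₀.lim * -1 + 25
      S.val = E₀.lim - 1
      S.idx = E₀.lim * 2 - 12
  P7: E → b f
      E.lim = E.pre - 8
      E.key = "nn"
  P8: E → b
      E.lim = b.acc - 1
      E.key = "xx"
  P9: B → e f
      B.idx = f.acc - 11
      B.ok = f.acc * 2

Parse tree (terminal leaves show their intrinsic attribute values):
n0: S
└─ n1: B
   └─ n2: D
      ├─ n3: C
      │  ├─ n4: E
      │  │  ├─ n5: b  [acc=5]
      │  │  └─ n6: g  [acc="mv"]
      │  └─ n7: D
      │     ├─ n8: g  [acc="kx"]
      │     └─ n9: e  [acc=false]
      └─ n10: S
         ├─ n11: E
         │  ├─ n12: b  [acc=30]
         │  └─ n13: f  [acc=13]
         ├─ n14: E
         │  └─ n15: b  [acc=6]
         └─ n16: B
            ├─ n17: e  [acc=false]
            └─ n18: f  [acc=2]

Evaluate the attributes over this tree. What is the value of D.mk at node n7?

-7

1. n1.sig = false  [false]
2. n1.val = "uz"  ["uz"]
3. n2.val = -5  [len(B.val) - 7]
4. n3.ok = true  [true]
5. n3.val = "uv"  ["uv"]
6. n3.tag = 4  [4]
7. n4.pre = 15  [len(C.val) + 13]
8. n5.acc = 5  [terminal]
9. n6.acc = "mv"  [terminal]
10. n4.lim = 27  [b.acc + 22]
11. n4.key = "nk"  ["nk"]
12. n7.val = -1  [E.lim - 28]
13. n8.acc = "kx"  [terminal]
14. n9.acc = false  [terminal]
15. n7.mk = -7  [D.val - 6]
16. n3.lim = "uvnk"  [C.val ++ E.key]
17. n11.pre = 27  [27]
18. n12.acc = 30  [terminal]
19. n13.acc = 13  [terminal]
20. n11.lim = 19  [E.pre - 8]
21. n11.key = "nn"  ["nn"]
22. n14.pre = 3  [3]
23. n15.acc = 6  [terminal]
24. n14.lim = 5  [b.acc - 1]
25. n14.key = "xx"  ["xx"]
26. n16.sig = true  [E₀.lim > 18]
27. n16.val = "yxx"  ["y" ++ E₁.key]
28. n17.acc = false  [terminal]
29. n18.acc = 2  [terminal]
30. n16.idx = -9  [f.acc - 11]
31. n16.ok = 4  [f.acc * 2]
32. n10.live = 6  [E₀.lim * -1 + 25]
33. n10.val = 18  [E₀.lim - 1]
34. n10.idx = 26  [E₀.lim * 2 - 12]
35. n2.mk = 2  [2]
36. n1.idx = 24  [24]
37. n1.ok = -8  [D.mk * 2 - 12]
38. n0.live = 18  [B.ok + 26]
39. n0.val = -3  [B.ok + B.idx - 19]
40. n0.idx = 27  [B.idx + 3]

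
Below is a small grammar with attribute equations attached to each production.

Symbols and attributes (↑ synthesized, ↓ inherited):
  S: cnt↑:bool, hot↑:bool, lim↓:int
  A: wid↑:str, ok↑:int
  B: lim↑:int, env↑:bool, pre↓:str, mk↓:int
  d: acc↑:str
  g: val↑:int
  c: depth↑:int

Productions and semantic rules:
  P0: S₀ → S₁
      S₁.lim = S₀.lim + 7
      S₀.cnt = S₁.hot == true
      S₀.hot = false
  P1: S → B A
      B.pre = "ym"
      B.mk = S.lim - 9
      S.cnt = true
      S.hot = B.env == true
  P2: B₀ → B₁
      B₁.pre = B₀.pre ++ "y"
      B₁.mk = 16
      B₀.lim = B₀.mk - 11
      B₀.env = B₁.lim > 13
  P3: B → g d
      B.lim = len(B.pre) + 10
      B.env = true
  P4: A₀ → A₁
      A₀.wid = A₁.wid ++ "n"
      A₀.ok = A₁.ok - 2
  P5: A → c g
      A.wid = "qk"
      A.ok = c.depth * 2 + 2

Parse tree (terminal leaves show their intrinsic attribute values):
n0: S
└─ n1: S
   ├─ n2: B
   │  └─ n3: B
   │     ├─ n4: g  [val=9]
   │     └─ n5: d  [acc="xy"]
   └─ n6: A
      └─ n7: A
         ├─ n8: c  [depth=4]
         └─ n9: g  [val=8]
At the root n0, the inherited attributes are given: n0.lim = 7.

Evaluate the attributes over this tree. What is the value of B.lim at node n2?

1. n0.lim = 7  [given at root]
2. n1.lim = 14  [S₀.lim + 7]
3. n2.pre = "ym"  ["ym"]
4. n2.mk = 5  [S.lim - 9]
5. n3.pre = "ymy"  [B₀.pre ++ "y"]
6. n3.mk = 16  [16]
7. n4.val = 9  [terminal]
8. n5.acc = "xy"  [terminal]
9. n3.lim = 13  [len(B.pre) + 10]
10. n3.env = true  [true]
11. n2.lim = -6  [B₀.mk - 11]
12. n2.env = false  [B₁.lim > 13]
13. n8.depth = 4  [terminal]
14. n9.val = 8  [terminal]
15. n7.wid = "qk"  ["qk"]
16. n7.ok = 10  [c.depth * 2 + 2]
17. n6.wid = "qkn"  [A₁.wid ++ "n"]
18. n6.ok = 8  [A₁.ok - 2]
19. n1.cnt = true  [true]
20. n1.hot = false  [B.env == true]
21. n0.cnt = false  [S₁.hot == true]
22. n0.hot = false  [false]

-6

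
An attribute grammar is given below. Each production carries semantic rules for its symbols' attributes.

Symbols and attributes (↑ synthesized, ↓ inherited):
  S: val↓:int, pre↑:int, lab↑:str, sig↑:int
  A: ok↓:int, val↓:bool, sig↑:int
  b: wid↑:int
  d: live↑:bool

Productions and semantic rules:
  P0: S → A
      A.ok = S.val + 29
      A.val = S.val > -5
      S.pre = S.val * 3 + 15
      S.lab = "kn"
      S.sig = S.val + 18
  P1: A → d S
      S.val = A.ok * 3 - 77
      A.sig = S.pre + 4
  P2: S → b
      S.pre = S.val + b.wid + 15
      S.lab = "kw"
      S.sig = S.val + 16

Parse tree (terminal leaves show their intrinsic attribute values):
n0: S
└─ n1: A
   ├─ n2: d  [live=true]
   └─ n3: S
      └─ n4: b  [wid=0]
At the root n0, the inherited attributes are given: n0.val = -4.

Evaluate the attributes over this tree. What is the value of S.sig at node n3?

1. n0.val = -4  [given at root]
2. n1.ok = 25  [S.val + 29]
3. n1.val = true  [S.val > -5]
4. n2.live = true  [terminal]
5. n3.val = -2  [A.ok * 3 - 77]
6. n4.wid = 0  [terminal]
7. n3.pre = 13  [S.val + b.wid + 15]
8. n3.lab = "kw"  ["kw"]
9. n3.sig = 14  [S.val + 16]
10. n1.sig = 17  [S.pre + 4]
11. n0.pre = 3  [S.val * 3 + 15]
12. n0.lab = "kn"  ["kn"]
13. n0.sig = 14  [S.val + 18]

14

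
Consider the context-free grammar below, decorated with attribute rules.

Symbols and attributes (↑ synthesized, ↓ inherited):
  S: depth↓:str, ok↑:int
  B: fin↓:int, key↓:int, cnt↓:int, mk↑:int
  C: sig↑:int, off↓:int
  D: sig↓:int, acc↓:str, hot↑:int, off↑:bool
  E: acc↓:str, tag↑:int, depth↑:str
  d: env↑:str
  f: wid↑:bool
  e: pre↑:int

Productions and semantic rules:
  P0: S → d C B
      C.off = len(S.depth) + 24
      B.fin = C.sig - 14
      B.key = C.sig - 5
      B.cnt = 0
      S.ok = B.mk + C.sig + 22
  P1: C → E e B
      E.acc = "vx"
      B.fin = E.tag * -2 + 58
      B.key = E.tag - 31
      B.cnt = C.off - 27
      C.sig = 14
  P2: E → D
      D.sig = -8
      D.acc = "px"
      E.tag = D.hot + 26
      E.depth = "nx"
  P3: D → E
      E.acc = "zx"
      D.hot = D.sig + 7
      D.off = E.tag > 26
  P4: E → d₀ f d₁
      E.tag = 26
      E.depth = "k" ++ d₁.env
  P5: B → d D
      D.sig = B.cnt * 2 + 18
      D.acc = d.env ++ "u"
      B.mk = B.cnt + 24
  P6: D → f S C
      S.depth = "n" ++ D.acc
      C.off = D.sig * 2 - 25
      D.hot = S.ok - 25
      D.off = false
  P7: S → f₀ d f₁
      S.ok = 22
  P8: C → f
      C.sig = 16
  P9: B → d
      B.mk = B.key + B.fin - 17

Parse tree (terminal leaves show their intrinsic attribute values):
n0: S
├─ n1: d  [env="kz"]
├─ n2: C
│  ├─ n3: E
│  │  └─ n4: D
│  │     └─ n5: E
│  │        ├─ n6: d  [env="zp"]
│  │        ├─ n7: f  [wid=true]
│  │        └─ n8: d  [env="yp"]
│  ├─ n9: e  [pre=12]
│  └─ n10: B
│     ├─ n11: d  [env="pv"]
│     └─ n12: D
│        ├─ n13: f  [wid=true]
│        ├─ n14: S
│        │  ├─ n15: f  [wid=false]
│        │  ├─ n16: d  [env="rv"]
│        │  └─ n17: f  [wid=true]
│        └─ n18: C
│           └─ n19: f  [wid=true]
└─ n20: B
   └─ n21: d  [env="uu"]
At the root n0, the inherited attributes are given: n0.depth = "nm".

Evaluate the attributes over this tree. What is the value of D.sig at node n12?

16

1. n0.depth = "nm"  [given at root]
2. n1.env = "kz"  [terminal]
3. n2.off = 26  [len(S.depth) + 24]
4. n3.acc = "vx"  ["vx"]
5. n4.sig = -8  [-8]
6. n4.acc = "px"  ["px"]
7. n5.acc = "zx"  ["zx"]
8. n6.env = "zp"  [terminal]
9. n7.wid = true  [terminal]
10. n8.env = "yp"  [terminal]
11. n5.tag = 26  [26]
12. n5.depth = "kyp"  ["k" ++ d₁.env]
13. n4.hot = -1  [D.sig + 7]
14. n4.off = false  [E.tag > 26]
15. n3.tag = 25  [D.hot + 26]
16. n3.depth = "nx"  ["nx"]
17. n9.pre = 12  [terminal]
18. n10.fin = 8  [E.tag * -2 + 58]
19. n10.key = -6  [E.tag - 31]
20. n10.cnt = -1  [C.off - 27]
21. n11.env = "pv"  [terminal]
22. n12.sig = 16  [B.cnt * 2 + 18]
23. n12.acc = "pvu"  [d.env ++ "u"]
24. n13.wid = true  [terminal]
25. n14.depth = "npvu"  ["n" ++ D.acc]
26. n15.wid = false  [terminal]
27. n16.env = "rv"  [terminal]
28. n17.wid = true  [terminal]
29. n14.ok = 22  [22]
30. n18.off = 7  [D.sig * 2 - 25]
31. n19.wid = true  [terminal]
32. n18.sig = 16  [16]
33. n12.hot = -3  [S.ok - 25]
34. n12.off = false  [false]
35. n10.mk = 23  [B.cnt + 24]
36. n2.sig = 14  [14]
37. n20.fin = 0  [C.sig - 14]
38. n20.key = 9  [C.sig - 5]
39. n20.cnt = 0  [0]
40. n21.env = "uu"  [terminal]
41. n20.mk = -8  [B.key + B.fin - 17]
42. n0.ok = 28  [B.mk + C.sig + 22]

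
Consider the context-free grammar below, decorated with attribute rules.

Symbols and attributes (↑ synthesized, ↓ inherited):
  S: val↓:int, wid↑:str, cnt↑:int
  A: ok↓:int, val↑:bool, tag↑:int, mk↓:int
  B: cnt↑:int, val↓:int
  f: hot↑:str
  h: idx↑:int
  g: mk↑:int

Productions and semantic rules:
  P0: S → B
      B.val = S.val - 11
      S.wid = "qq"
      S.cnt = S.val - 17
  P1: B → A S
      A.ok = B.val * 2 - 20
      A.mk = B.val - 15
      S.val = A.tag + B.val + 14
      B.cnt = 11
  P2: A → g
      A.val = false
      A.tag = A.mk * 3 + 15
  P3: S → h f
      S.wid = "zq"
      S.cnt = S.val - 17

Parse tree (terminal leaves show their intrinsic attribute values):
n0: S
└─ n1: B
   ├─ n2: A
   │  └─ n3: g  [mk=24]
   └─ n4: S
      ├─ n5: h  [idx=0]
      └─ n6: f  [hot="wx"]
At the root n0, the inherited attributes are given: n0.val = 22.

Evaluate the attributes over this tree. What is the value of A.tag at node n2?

1. n0.val = 22  [given at root]
2. n1.val = 11  [S.val - 11]
3. n2.ok = 2  [B.val * 2 - 20]
4. n2.mk = -4  [B.val - 15]
5. n3.mk = 24  [terminal]
6. n2.val = false  [false]
7. n2.tag = 3  [A.mk * 3 + 15]
8. n4.val = 28  [A.tag + B.val + 14]
9. n5.idx = 0  [terminal]
10. n6.hot = "wx"  [terminal]
11. n4.wid = "zq"  ["zq"]
12. n4.cnt = 11  [S.val - 17]
13. n1.cnt = 11  [11]
14. n0.wid = "qq"  ["qq"]
15. n0.cnt = 5  [S.val - 17]

3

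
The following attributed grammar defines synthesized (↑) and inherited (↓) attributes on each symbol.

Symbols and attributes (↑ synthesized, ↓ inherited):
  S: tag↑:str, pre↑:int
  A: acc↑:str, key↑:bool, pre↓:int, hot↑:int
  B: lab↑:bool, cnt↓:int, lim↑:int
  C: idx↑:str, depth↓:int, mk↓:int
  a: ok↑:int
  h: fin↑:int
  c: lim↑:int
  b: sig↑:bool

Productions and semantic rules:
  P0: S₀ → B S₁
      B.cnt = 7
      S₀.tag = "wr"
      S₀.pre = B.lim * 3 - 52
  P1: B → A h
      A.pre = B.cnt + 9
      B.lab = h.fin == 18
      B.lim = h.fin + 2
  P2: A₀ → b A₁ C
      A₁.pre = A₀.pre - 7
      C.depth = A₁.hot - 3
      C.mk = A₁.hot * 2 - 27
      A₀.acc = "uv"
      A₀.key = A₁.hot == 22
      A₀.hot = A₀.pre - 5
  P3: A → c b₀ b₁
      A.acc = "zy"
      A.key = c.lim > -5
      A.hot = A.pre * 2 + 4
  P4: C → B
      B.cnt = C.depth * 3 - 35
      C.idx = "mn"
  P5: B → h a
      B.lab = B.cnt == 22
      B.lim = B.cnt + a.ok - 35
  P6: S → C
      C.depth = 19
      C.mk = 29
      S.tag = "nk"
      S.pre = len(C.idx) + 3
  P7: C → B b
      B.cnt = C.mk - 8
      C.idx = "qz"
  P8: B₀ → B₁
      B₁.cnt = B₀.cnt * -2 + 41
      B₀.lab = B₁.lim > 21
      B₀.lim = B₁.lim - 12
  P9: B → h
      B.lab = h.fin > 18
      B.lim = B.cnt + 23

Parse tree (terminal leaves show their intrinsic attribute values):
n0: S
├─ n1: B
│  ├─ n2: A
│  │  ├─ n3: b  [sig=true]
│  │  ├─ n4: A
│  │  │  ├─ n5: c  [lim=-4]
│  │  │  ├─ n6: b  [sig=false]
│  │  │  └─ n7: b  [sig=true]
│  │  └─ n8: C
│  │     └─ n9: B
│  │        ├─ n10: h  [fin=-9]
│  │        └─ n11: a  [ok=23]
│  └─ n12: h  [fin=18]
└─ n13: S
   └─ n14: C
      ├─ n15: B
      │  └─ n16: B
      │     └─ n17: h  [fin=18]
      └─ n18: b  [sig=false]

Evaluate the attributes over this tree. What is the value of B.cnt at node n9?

1. n1.cnt = 7  [7]
2. n2.pre = 16  [B.cnt + 9]
3. n3.sig = true  [terminal]
4. n4.pre = 9  [A₀.pre - 7]
5. n5.lim = -4  [terminal]
6. n6.sig = false  [terminal]
7. n7.sig = true  [terminal]
8. n4.acc = "zy"  ["zy"]
9. n4.key = true  [c.lim > -5]
10. n4.hot = 22  [A.pre * 2 + 4]
11. n8.depth = 19  [A₁.hot - 3]
12. n8.mk = 17  [A₁.hot * 2 - 27]
13. n9.cnt = 22  [C.depth * 3 - 35]
14. n10.fin = -9  [terminal]
15. n11.ok = 23  [terminal]
16. n9.lab = true  [B.cnt == 22]
17. n9.lim = 10  [B.cnt + a.ok - 35]
18. n8.idx = "mn"  ["mn"]
19. n2.acc = "uv"  ["uv"]
20. n2.key = true  [A₁.hot == 22]
21. n2.hot = 11  [A₀.pre - 5]
22. n12.fin = 18  [terminal]
23. n1.lab = true  [h.fin == 18]
24. n1.lim = 20  [h.fin + 2]
25. n14.depth = 19  [19]
26. n14.mk = 29  [29]
27. n15.cnt = 21  [C.mk - 8]
28. n16.cnt = -1  [B₀.cnt * -2 + 41]
29. n17.fin = 18  [terminal]
30. n16.lab = false  [h.fin > 18]
31. n16.lim = 22  [B.cnt + 23]
32. n15.lab = true  [B₁.lim > 21]
33. n15.lim = 10  [B₁.lim - 12]
34. n18.sig = false  [terminal]
35. n14.idx = "qz"  ["qz"]
36. n13.tag = "nk"  ["nk"]
37. n13.pre = 5  [len(C.idx) + 3]
38. n0.tag = "wr"  ["wr"]
39. n0.pre = 8  [B.lim * 3 - 52]

22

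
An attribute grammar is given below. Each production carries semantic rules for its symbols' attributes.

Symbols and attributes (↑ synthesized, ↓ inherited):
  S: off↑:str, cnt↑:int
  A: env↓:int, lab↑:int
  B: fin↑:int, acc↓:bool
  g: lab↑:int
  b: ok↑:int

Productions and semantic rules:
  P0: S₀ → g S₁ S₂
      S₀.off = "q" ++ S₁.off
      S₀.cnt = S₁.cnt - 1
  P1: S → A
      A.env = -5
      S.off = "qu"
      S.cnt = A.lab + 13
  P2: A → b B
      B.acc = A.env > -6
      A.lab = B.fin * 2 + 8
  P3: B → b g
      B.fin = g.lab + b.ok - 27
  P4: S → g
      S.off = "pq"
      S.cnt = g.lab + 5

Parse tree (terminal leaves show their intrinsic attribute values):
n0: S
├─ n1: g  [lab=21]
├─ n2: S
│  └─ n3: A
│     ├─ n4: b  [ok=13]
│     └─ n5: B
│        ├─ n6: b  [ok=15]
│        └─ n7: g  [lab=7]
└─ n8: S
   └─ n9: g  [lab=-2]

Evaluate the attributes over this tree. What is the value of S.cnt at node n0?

10

1. n1.lab = 21  [terminal]
2. n3.env = -5  [-5]
3. n4.ok = 13  [terminal]
4. n5.acc = true  [A.env > -6]
5. n6.ok = 15  [terminal]
6. n7.lab = 7  [terminal]
7. n5.fin = -5  [g.lab + b.ok - 27]
8. n3.lab = -2  [B.fin * 2 + 8]
9. n2.off = "qu"  ["qu"]
10. n2.cnt = 11  [A.lab + 13]
11. n9.lab = -2  [terminal]
12. n8.off = "pq"  ["pq"]
13. n8.cnt = 3  [g.lab + 5]
14. n0.off = "qqu"  ["q" ++ S₁.off]
15. n0.cnt = 10  [S₁.cnt - 1]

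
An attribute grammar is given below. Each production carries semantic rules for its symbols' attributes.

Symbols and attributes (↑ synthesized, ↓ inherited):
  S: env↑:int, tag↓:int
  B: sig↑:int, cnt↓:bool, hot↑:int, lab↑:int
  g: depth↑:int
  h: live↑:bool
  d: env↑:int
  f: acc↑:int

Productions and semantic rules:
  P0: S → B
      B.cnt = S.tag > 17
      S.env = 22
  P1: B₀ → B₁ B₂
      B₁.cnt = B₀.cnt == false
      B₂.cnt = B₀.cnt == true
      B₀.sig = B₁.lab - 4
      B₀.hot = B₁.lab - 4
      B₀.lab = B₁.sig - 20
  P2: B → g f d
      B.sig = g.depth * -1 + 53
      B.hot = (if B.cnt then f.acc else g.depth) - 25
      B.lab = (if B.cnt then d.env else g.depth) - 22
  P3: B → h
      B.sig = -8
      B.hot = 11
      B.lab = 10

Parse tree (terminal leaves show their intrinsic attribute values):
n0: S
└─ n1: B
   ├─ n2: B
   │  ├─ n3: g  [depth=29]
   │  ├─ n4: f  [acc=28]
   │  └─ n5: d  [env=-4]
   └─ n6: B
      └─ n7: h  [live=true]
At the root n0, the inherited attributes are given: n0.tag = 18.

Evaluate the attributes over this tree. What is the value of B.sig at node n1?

3

1. n0.tag = 18  [given at root]
2. n1.cnt = true  [S.tag > 17]
3. n2.cnt = false  [B₀.cnt == false]
4. n3.depth = 29  [terminal]
5. n4.acc = 28  [terminal]
6. n5.env = -4  [terminal]
7. n2.sig = 24  [g.depth * -1 + 53]
8. n2.hot = 4  [(if B.cnt then f.acc else g.depth) - 25]
9. n2.lab = 7  [(if B.cnt then d.env else g.depth) - 22]
10. n6.cnt = true  [B₀.cnt == true]
11. n7.live = true  [terminal]
12. n6.sig = -8  [-8]
13. n6.hot = 11  [11]
14. n6.lab = 10  [10]
15. n1.sig = 3  [B₁.lab - 4]
16. n1.hot = 3  [B₁.lab - 4]
17. n1.lab = 4  [B₁.sig - 20]
18. n0.env = 22  [22]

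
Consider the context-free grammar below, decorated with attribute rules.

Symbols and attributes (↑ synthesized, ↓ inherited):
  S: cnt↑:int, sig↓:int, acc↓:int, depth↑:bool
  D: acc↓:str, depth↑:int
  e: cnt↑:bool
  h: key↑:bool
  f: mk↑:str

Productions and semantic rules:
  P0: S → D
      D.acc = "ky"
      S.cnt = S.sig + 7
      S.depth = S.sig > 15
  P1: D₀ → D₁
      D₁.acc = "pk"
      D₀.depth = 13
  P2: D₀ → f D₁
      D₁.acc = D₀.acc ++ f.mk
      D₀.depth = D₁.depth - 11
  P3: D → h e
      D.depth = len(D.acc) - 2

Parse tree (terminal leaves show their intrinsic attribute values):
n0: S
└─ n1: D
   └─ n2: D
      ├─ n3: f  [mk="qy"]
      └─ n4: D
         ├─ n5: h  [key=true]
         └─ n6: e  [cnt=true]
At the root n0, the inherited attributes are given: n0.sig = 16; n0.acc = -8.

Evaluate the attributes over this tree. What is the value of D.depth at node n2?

-9

1. n0.sig = 16  [given at root]
2. n0.acc = -8  [given at root]
3. n1.acc = "ky"  ["ky"]
4. n2.acc = "pk"  ["pk"]
5. n3.mk = "qy"  [terminal]
6. n4.acc = "pkqy"  [D₀.acc ++ f.mk]
7. n5.key = true  [terminal]
8. n6.cnt = true  [terminal]
9. n4.depth = 2  [len(D.acc) - 2]
10. n2.depth = -9  [D₁.depth - 11]
11. n1.depth = 13  [13]
12. n0.cnt = 23  [S.sig + 7]
13. n0.depth = true  [S.sig > 15]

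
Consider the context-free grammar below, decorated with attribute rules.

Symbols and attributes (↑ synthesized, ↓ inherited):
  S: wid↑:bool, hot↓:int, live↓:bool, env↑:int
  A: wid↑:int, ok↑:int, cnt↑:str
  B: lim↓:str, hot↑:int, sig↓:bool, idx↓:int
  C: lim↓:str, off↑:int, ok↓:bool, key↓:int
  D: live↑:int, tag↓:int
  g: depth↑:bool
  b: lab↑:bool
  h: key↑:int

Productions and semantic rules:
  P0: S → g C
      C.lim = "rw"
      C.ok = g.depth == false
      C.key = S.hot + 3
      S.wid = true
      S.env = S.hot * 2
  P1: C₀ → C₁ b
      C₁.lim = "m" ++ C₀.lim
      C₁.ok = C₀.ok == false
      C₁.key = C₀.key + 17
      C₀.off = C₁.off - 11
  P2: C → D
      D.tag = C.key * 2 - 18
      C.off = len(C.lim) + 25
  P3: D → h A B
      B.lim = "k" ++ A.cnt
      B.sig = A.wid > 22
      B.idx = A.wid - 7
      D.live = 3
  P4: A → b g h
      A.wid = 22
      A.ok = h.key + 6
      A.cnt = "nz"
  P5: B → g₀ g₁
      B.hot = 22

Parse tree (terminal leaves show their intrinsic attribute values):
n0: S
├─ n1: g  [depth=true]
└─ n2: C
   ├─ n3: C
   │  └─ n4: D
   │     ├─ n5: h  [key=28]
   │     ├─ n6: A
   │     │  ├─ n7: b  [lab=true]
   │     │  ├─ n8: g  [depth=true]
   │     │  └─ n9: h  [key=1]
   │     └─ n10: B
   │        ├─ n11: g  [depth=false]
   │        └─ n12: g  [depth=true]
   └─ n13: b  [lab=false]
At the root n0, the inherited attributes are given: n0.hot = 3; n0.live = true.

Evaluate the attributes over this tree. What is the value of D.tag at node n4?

1. n0.hot = 3  [given at root]
2. n0.live = true  [given at root]
3. n1.depth = true  [terminal]
4. n2.lim = "rw"  ["rw"]
5. n2.ok = false  [g.depth == false]
6. n2.key = 6  [S.hot + 3]
7. n3.lim = "mrw"  ["m" ++ C₀.lim]
8. n3.ok = true  [C₀.ok == false]
9. n3.key = 23  [C₀.key + 17]
10. n4.tag = 28  [C.key * 2 - 18]
11. n5.key = 28  [terminal]
12. n7.lab = true  [terminal]
13. n8.depth = true  [terminal]
14. n9.key = 1  [terminal]
15. n6.wid = 22  [22]
16. n6.ok = 7  [h.key + 6]
17. n6.cnt = "nz"  ["nz"]
18. n10.lim = "knz"  ["k" ++ A.cnt]
19. n10.sig = false  [A.wid > 22]
20. n10.idx = 15  [A.wid - 7]
21. n11.depth = false  [terminal]
22. n12.depth = true  [terminal]
23. n10.hot = 22  [22]
24. n4.live = 3  [3]
25. n3.off = 28  [len(C.lim) + 25]
26. n13.lab = false  [terminal]
27. n2.off = 17  [C₁.off - 11]
28. n0.wid = true  [true]
29. n0.env = 6  [S.hot * 2]

28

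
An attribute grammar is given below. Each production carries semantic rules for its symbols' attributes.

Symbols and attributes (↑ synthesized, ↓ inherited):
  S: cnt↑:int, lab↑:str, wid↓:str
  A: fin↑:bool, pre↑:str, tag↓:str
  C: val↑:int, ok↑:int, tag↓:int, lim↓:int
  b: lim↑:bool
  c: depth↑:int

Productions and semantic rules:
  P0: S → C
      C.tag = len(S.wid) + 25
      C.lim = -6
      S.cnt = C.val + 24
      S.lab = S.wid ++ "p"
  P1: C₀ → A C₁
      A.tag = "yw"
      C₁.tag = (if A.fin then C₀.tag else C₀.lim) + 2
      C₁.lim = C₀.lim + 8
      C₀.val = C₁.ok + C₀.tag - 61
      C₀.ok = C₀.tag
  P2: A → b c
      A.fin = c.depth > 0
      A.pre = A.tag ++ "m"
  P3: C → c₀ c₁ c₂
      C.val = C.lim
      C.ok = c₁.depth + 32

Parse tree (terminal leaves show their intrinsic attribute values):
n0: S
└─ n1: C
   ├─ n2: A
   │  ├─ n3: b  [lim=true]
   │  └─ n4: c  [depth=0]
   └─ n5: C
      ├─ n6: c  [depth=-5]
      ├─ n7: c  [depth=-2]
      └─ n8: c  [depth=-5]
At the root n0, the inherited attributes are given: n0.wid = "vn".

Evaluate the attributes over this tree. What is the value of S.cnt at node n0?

1. n0.wid = "vn"  [given at root]
2. n1.tag = 27  [len(S.wid) + 25]
3. n1.lim = -6  [-6]
4. n2.tag = "yw"  ["yw"]
5. n3.lim = true  [terminal]
6. n4.depth = 0  [terminal]
7. n2.fin = false  [c.depth > 0]
8. n2.pre = "ywm"  [A.tag ++ "m"]
9. n5.tag = -4  [(if A.fin then C₀.tag else C₀.lim) + 2]
10. n5.lim = 2  [C₀.lim + 8]
11. n6.depth = -5  [terminal]
12. n7.depth = -2  [terminal]
13. n8.depth = -5  [terminal]
14. n5.val = 2  [C.lim]
15. n5.ok = 30  [c₁.depth + 32]
16. n1.val = -4  [C₁.ok + C₀.tag - 61]
17. n1.ok = 27  [C₀.tag]
18. n0.cnt = 20  [C.val + 24]
19. n0.lab = "vnp"  [S.wid ++ "p"]

20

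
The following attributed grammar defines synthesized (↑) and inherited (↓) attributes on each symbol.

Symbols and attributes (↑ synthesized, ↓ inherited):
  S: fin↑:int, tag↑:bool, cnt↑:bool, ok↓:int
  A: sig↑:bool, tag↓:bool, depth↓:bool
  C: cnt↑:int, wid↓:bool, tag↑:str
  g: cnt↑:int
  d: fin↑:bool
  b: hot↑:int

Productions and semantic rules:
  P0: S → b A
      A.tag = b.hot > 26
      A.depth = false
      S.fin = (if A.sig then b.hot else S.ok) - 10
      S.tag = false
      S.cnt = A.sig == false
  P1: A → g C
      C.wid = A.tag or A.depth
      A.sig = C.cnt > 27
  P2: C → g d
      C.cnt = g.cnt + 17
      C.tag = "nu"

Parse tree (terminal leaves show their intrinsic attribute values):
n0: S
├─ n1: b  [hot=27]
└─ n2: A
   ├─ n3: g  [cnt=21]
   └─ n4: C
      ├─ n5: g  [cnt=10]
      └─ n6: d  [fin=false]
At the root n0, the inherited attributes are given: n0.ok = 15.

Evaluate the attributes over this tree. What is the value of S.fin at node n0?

5

1. n0.ok = 15  [given at root]
2. n1.hot = 27  [terminal]
3. n2.tag = true  [b.hot > 26]
4. n2.depth = false  [false]
5. n3.cnt = 21  [terminal]
6. n4.wid = true  [A.tag or A.depth]
7. n5.cnt = 10  [terminal]
8. n6.fin = false  [terminal]
9. n4.cnt = 27  [g.cnt + 17]
10. n4.tag = "nu"  ["nu"]
11. n2.sig = false  [C.cnt > 27]
12. n0.fin = 5  [(if A.sig then b.hot else S.ok) - 10]
13. n0.tag = false  [false]
14. n0.cnt = true  [A.sig == false]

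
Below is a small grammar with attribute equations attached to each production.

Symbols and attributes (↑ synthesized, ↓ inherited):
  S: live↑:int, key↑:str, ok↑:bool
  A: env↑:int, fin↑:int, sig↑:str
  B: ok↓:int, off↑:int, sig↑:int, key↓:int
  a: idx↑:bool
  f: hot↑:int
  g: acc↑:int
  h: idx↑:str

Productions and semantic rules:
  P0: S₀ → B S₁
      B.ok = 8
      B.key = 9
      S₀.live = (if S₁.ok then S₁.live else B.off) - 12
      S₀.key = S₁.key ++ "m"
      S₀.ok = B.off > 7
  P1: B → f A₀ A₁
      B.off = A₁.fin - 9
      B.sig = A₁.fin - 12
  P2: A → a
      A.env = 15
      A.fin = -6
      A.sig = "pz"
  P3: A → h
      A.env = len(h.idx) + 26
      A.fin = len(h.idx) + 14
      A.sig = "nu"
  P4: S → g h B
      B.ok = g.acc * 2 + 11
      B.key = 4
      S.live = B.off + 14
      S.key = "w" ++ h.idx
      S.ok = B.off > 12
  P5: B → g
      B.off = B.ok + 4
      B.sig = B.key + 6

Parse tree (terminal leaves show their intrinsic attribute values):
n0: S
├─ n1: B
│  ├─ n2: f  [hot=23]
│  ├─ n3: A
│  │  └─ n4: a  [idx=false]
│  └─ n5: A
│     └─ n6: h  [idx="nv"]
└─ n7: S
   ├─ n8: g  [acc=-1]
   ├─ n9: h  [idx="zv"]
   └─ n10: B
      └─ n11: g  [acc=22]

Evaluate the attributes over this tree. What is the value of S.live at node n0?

15

1. n1.ok = 8  [8]
2. n1.key = 9  [9]
3. n2.hot = 23  [terminal]
4. n4.idx = false  [terminal]
5. n3.env = 15  [15]
6. n3.fin = -6  [-6]
7. n3.sig = "pz"  ["pz"]
8. n6.idx = "nv"  [terminal]
9. n5.env = 28  [len(h.idx) + 26]
10. n5.fin = 16  [len(h.idx) + 14]
11. n5.sig = "nu"  ["nu"]
12. n1.off = 7  [A₁.fin - 9]
13. n1.sig = 4  [A₁.fin - 12]
14. n8.acc = -1  [terminal]
15. n9.idx = "zv"  [terminal]
16. n10.ok = 9  [g.acc * 2 + 11]
17. n10.key = 4  [4]
18. n11.acc = 22  [terminal]
19. n10.off = 13  [B.ok + 4]
20. n10.sig = 10  [B.key + 6]
21. n7.live = 27  [B.off + 14]
22. n7.key = "wzv"  ["w" ++ h.idx]
23. n7.ok = true  [B.off > 12]
24. n0.live = 15  [(if S₁.ok then S₁.live else B.off) - 12]
25. n0.key = "wzvm"  [S₁.key ++ "m"]
26. n0.ok = false  [B.off > 7]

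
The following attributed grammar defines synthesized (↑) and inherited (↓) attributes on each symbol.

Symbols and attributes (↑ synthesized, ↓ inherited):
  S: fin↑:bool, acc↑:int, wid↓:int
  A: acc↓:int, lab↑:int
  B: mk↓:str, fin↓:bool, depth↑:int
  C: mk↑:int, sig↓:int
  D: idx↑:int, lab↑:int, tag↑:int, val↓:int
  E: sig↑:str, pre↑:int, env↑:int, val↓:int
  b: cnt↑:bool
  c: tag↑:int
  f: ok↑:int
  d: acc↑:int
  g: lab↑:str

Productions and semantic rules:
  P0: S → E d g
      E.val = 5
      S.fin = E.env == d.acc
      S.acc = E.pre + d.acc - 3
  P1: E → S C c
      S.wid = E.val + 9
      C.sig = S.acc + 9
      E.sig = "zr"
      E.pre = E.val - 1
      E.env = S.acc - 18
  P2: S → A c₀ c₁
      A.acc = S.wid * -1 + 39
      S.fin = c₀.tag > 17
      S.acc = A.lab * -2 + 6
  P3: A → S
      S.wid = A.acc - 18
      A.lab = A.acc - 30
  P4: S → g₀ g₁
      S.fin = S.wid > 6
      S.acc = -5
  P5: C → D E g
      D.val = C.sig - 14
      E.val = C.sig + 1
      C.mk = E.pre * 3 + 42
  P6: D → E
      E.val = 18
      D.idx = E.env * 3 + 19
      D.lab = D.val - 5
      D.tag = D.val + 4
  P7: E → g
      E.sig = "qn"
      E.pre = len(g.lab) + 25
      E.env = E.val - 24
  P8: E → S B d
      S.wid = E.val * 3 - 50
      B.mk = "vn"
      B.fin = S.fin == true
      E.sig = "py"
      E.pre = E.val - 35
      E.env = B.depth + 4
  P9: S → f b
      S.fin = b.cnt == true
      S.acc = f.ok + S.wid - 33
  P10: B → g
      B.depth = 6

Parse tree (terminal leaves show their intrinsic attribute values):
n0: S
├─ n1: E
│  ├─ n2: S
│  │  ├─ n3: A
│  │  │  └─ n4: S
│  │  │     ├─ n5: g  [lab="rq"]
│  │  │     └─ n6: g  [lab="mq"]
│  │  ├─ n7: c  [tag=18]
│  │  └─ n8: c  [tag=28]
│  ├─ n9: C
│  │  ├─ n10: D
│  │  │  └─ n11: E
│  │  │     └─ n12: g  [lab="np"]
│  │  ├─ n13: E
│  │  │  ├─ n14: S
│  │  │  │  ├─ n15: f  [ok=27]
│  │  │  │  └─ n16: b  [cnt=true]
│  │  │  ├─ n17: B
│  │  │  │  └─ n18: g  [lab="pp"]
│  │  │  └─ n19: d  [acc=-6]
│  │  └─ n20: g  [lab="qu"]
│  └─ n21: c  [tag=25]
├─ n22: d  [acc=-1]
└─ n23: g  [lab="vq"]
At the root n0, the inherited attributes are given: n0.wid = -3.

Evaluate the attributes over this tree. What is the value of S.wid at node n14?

1. n0.wid = -3  [given at root]
2. n1.val = 5  [5]
3. n2.wid = 14  [E.val + 9]
4. n3.acc = 25  [S.wid * -1 + 39]
5. n4.wid = 7  [A.acc - 18]
6. n5.lab = "rq"  [terminal]
7. n6.lab = "mq"  [terminal]
8. n4.fin = true  [S.wid > 6]
9. n4.acc = -5  [-5]
10. n3.lab = -5  [A.acc - 30]
11. n7.tag = 18  [terminal]
12. n8.tag = 28  [terminal]
13. n2.fin = true  [c₀.tag > 17]
14. n2.acc = 16  [A.lab * -2 + 6]
15. n9.sig = 25  [S.acc + 9]
16. n10.val = 11  [C.sig - 14]
17. n11.val = 18  [18]
18. n12.lab = "np"  [terminal]
19. n11.sig = "qn"  ["qn"]
20. n11.pre = 27  [len(g.lab) + 25]
21. n11.env = -6  [E.val - 24]
22. n10.idx = 1  [E.env * 3 + 19]
23. n10.lab = 6  [D.val - 5]
24. n10.tag = 15  [D.val + 4]
25. n13.val = 26  [C.sig + 1]
26. n14.wid = 28  [E.val * 3 - 50]
27. n15.ok = 27  [terminal]
28. n16.cnt = true  [terminal]
29. n14.fin = true  [b.cnt == true]
30. n14.acc = 22  [f.ok + S.wid - 33]
31. n17.mk = "vn"  ["vn"]
32. n17.fin = true  [S.fin == true]
33. n18.lab = "pp"  [terminal]
34. n17.depth = 6  [6]
35. n19.acc = -6  [terminal]
36. n13.sig = "py"  ["py"]
37. n13.pre = -9  [E.val - 35]
38. n13.env = 10  [B.depth + 4]
39. n20.lab = "qu"  [terminal]
40. n9.mk = 15  [E.pre * 3 + 42]
41. n21.tag = 25  [terminal]
42. n1.sig = "zr"  ["zr"]
43. n1.pre = 4  [E.val - 1]
44. n1.env = -2  [S.acc - 18]
45. n22.acc = -1  [terminal]
46. n23.lab = "vq"  [terminal]
47. n0.fin = false  [E.env == d.acc]
48. n0.acc = 0  [E.pre + d.acc - 3]

28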